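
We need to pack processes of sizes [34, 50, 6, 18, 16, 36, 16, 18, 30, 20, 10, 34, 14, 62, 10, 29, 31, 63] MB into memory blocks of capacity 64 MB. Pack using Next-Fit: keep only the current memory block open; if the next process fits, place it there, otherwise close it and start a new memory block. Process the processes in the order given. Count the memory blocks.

34 MB → memory block 1 (remaining 30 MB)
50 MB → memory block 2 (remaining 14 MB)
6 MB → memory block 2 (remaining 8 MB)
18 MB → memory block 3 (remaining 46 MB)
16 MB → memory block 3 (remaining 30 MB)
36 MB → memory block 4 (remaining 28 MB)
16 MB → memory block 4 (remaining 12 MB)
18 MB → memory block 5 (remaining 46 MB)
30 MB → memory block 5 (remaining 16 MB)
20 MB → memory block 6 (remaining 44 MB)
10 MB → memory block 6 (remaining 34 MB)
34 MB → memory block 6 (remaining 0 MB)
14 MB → memory block 7 (remaining 50 MB)
62 MB → memory block 8 (remaining 2 MB)
10 MB → memory block 9 (remaining 54 MB)
29 MB → memory block 9 (remaining 25 MB)
31 MB → memory block 10 (remaining 33 MB)
63 MB → memory block 11 (remaining 1 MB)

11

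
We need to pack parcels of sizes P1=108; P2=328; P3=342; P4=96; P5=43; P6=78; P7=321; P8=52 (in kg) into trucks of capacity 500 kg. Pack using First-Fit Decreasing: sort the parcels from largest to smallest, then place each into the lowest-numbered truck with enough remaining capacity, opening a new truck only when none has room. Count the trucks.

3 trucks

Sorted descending: 342, 328, 321, 108, 96, 78, 52, 43.
Put 342 kg in truck 1; 158 kg remain.
Put 328 kg in truck 2; 172 kg remain.
Put 321 kg in truck 3; 179 kg remain.
Put 108 kg in truck 1; 50 kg remain.
Put 96 kg in truck 2; 76 kg remain.
Put 78 kg in truck 3; 101 kg remain.
Put 52 kg in truck 2; 24 kg remain.
Put 43 kg in truck 1; 7 kg remain.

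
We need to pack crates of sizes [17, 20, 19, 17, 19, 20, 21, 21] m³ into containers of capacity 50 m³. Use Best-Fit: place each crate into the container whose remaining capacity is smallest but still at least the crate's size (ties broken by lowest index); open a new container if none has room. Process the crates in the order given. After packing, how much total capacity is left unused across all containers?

container 1: place 17 m³, 33 m³ left
container 1: place 20 m³, 13 m³ left
container 2: place 19 m³, 31 m³ left
container 2: place 17 m³, 14 m³ left
container 3: place 19 m³, 31 m³ left
container 3: place 20 m³, 11 m³ left
container 4: place 21 m³, 29 m³ left
container 4: place 21 m³, 8 m³ left
4 containers × 50 m³ = 200 m³; used 154 m³; unused 46 m³.

46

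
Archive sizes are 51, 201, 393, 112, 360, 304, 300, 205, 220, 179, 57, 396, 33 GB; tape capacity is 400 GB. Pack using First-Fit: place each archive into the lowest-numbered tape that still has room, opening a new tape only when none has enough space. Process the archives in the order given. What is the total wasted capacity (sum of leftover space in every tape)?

tape 1: place 51 GB, 349 GB left
tape 1: place 201 GB, 148 GB left
tape 2: place 393 GB, 7 GB left
tape 1: place 112 GB, 36 GB left
tape 3: place 360 GB, 40 GB left
tape 4: place 304 GB, 96 GB left
tape 5: place 300 GB, 100 GB left
tape 6: place 205 GB, 195 GB left
tape 7: place 220 GB, 180 GB left
tape 6: place 179 GB, 16 GB left
tape 4: place 57 GB, 39 GB left
tape 8: place 396 GB, 4 GB left
tape 1: place 33 GB, 3 GB left
8 tapes × 400 GB = 3200 GB; used 2811 GB; unused 389 GB.

389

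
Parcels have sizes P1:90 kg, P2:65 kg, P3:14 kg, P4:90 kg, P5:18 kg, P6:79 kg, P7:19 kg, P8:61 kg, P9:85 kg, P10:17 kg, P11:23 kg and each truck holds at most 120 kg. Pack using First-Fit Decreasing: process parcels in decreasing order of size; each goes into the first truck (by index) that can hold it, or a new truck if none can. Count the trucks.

Sorted descending: 90, 90, 85, 79, 65, 61, 23, 19, 18, 17, 14.
truck 1: place 90 kg, 30 kg left
truck 2: place 90 kg, 30 kg left
truck 3: place 85 kg, 35 kg left
truck 4: place 79 kg, 41 kg left
truck 5: place 65 kg, 55 kg left
truck 6: place 61 kg, 59 kg left
truck 1: place 23 kg, 7 kg left
truck 2: place 19 kg, 11 kg left
truck 3: place 18 kg, 17 kg left
truck 3: place 17 kg, 0 kg left
truck 4: place 14 kg, 27 kg left
Final trucks: [90,23] [90,19] [85,18,17] [79,14] [65] [61].

6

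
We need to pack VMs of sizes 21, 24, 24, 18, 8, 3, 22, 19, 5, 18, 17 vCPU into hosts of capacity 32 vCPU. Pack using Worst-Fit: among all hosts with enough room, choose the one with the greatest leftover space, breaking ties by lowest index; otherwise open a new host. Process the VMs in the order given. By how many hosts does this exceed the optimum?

0

Worst-Fit: [21,3] [24] [24] [18,8] [22] [19,5] [18] [17] → 8 hosts.
8 VMs exceed 16 vCPU (half the capacity), and no two of those can share a host, so at least 8 hosts are needed.
So 8 is already optimal.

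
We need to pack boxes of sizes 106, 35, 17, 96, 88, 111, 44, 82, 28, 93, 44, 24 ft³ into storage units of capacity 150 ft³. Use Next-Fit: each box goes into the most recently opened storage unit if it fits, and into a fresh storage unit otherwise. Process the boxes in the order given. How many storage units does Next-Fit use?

storage unit 1: place 106 ft³, 44 ft³ left
storage unit 1: place 35 ft³, 9 ft³ left
storage unit 2: place 17 ft³, 133 ft³ left
storage unit 2: place 96 ft³, 37 ft³ left
storage unit 3: place 88 ft³, 62 ft³ left
storage unit 4: place 111 ft³, 39 ft³ left
storage unit 5: place 44 ft³, 106 ft³ left
storage unit 5: place 82 ft³, 24 ft³ left
storage unit 6: place 28 ft³, 122 ft³ left
storage unit 6: place 93 ft³, 29 ft³ left
storage unit 7: place 44 ft³, 106 ft³ left
storage unit 7: place 24 ft³, 82 ft³ left
Final storage units: [106,35] [17,96] [88] [111] [44,82] [28,93] [44,24].

7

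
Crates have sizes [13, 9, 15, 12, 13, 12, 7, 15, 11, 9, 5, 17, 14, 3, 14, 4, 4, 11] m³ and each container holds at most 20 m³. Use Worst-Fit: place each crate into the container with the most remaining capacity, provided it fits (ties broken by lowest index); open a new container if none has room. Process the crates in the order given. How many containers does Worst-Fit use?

12

container 1: place 13 m³, 7 m³ left
container 2: place 9 m³, 11 m³ left
container 3: place 15 m³, 5 m³ left
container 4: place 12 m³, 8 m³ left
container 5: place 13 m³, 7 m³ left
container 6: place 12 m³, 8 m³ left
container 2: place 7 m³, 4 m³ left
container 7: place 15 m³, 5 m³ left
container 8: place 11 m³, 9 m³ left
container 8: place 9 m³, 0 m³ left
container 4: place 5 m³, 3 m³ left
container 9: place 17 m³, 3 m³ left
container 10: place 14 m³, 6 m³ left
container 6: place 3 m³, 5 m³ left
container 11: place 14 m³, 6 m³ left
container 1: place 4 m³, 3 m³ left
container 5: place 4 m³, 3 m³ left
container 12: place 11 m³, 9 m³ left
Final containers: [13,4] [9,7] [15] [12,5] [13,4] [12,3] [15] [11,9] [17] [14] [14] [11].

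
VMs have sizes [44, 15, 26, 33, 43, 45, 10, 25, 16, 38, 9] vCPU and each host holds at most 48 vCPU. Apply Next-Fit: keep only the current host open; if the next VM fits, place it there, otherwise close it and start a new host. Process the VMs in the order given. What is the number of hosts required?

8 hosts

host 1: place 44 vCPU, 4 vCPU left
host 2: place 15 vCPU, 33 vCPU left
host 2: place 26 vCPU, 7 vCPU left
host 3: place 33 vCPU, 15 vCPU left
host 4: place 43 vCPU, 5 vCPU left
host 5: place 45 vCPU, 3 vCPU left
host 6: place 10 vCPU, 38 vCPU left
host 6: place 25 vCPU, 13 vCPU left
host 7: place 16 vCPU, 32 vCPU left
host 8: place 38 vCPU, 10 vCPU left
host 8: place 9 vCPU, 1 vCPU left
Final hosts: [44] [15,26] [33] [43] [45] [10,25] [16] [38,9].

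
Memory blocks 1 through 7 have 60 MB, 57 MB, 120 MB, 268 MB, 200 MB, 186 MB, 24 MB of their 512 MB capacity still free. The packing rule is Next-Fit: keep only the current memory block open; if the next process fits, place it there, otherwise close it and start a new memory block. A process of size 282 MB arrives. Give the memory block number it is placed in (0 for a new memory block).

0

Next-Fit only looks at memory block 7, which has 24 MB free.
282 MB does not fit, so a new memory block is opened.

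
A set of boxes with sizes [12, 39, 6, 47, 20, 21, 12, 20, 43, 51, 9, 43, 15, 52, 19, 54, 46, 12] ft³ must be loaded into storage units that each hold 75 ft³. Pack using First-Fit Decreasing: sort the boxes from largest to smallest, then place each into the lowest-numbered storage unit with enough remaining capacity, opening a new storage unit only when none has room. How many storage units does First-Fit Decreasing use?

Sorted descending: 54, 52, 51, 47, 46, 43, 43, 39, 21, 20, 20, 19, 15, 12, 12, 12, 9, 6.
storage unit 1: place 54 ft³, 21 ft³ left
storage unit 2: place 52 ft³, 23 ft³ left
storage unit 3: place 51 ft³, 24 ft³ left
storage unit 4: place 47 ft³, 28 ft³ left
storage unit 5: place 46 ft³, 29 ft³ left
storage unit 6: place 43 ft³, 32 ft³ left
storage unit 7: place 43 ft³, 32 ft³ left
storage unit 8: place 39 ft³, 36 ft³ left
storage unit 1: place 21 ft³, 0 ft³ left
storage unit 2: place 20 ft³, 3 ft³ left
storage unit 3: place 20 ft³, 4 ft³ left
storage unit 4: place 19 ft³, 9 ft³ left
storage unit 5: place 15 ft³, 14 ft³ left
storage unit 5: place 12 ft³, 2 ft³ left
storage unit 6: place 12 ft³, 20 ft³ left
storage unit 6: place 12 ft³, 8 ft³ left
storage unit 4: place 9 ft³, 0 ft³ left
storage unit 6: place 6 ft³, 2 ft³ left

8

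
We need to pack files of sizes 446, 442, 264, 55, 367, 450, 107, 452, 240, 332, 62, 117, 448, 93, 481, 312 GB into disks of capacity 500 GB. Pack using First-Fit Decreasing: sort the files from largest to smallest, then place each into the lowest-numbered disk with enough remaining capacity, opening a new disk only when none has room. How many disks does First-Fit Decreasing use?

11 disks

Sorted descending: 481, 452, 450, 448, 446, 442, 367, 332, 312, 264, 240, 117, 107, 93, 62, 55.
481 GB → disk 1 (remaining 19 GB)
452 GB → disk 2 (remaining 48 GB)
450 GB → disk 3 (remaining 50 GB)
448 GB → disk 4 (remaining 52 GB)
446 GB → disk 5 (remaining 54 GB)
442 GB → disk 6 (remaining 58 GB)
367 GB → disk 7 (remaining 133 GB)
332 GB → disk 8 (remaining 168 GB)
312 GB → disk 9 (remaining 188 GB)
264 GB → disk 10 (remaining 236 GB)
240 GB → disk 11 (remaining 260 GB)
117 GB → disk 7 (remaining 16 GB)
107 GB → disk 8 (remaining 61 GB)
93 GB → disk 9 (remaining 95 GB)
62 GB → disk 9 (remaining 33 GB)
55 GB → disk 6 (remaining 3 GB)
Final disks: [481] [452] [450] [448] [446] [442,55] [367,117] [332,107] [312,93,62] [264] [240].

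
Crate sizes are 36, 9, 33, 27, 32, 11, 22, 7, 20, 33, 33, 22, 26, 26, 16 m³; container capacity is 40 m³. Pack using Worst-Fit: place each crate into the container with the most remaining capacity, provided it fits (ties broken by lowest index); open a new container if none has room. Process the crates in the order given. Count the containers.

36 m³ → container 1 (remaining 4 m³)
9 m³ → container 2 (remaining 31 m³)
33 m³ → container 3 (remaining 7 m³)
27 m³ → container 2 (remaining 4 m³)
32 m³ → container 4 (remaining 8 m³)
11 m³ → container 5 (remaining 29 m³)
22 m³ → container 5 (remaining 7 m³)
7 m³ → container 4 (remaining 1 m³)
20 m³ → container 6 (remaining 20 m³)
33 m³ → container 7 (remaining 7 m³)
33 m³ → container 8 (remaining 7 m³)
22 m³ → container 9 (remaining 18 m³)
26 m³ → container 10 (remaining 14 m³)
26 m³ → container 11 (remaining 14 m³)
16 m³ → container 6 (remaining 4 m³)
Final containers: [36] [9,27] [33] [32,7] [11,22] [20,16] [33] [33] [22] [26] [26].

11 containers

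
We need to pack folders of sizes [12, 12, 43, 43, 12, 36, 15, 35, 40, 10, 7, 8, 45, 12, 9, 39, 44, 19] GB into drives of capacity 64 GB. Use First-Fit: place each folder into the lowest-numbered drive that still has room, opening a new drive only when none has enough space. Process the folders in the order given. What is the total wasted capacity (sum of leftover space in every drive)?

135

12 GB → drive 1 (remaining 52 GB)
12 GB → drive 1 (remaining 40 GB)
43 GB → drive 2 (remaining 21 GB)
43 GB → drive 3 (remaining 21 GB)
12 GB → drive 1 (remaining 28 GB)
36 GB → drive 4 (remaining 28 GB)
15 GB → drive 1 (remaining 13 GB)
35 GB → drive 5 (remaining 29 GB)
40 GB → drive 6 (remaining 24 GB)
10 GB → drive 1 (remaining 3 GB)
7 GB → drive 2 (remaining 14 GB)
8 GB → drive 2 (remaining 6 GB)
45 GB → drive 7 (remaining 19 GB)
12 GB → drive 3 (remaining 9 GB)
9 GB → drive 3 (remaining 0 GB)
39 GB → drive 8 (remaining 25 GB)
44 GB → drive 9 (remaining 20 GB)
19 GB → drive 4 (remaining 9 GB)
9 drives × 64 GB = 576 GB; used 441 GB; unused 135 GB.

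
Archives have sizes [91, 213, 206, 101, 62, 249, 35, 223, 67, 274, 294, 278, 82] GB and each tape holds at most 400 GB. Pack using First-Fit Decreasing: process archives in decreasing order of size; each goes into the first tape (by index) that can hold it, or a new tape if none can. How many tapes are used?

7

Sorted descending: 294, 278, 274, 249, 223, 213, 206, 101, 91, 82, 67, 62, 35.
tape 1: place 294 GB, 106 GB left
tape 2: place 278 GB, 122 GB left
tape 3: place 274 GB, 126 GB left
tape 4: place 249 GB, 151 GB left
tape 5: place 223 GB, 177 GB left
tape 6: place 213 GB, 187 GB left
tape 7: place 206 GB, 194 GB left
tape 1: place 101 GB, 5 GB left
tape 2: place 91 GB, 31 GB left
tape 3: place 82 GB, 44 GB left
tape 4: place 67 GB, 84 GB left
tape 4: place 62 GB, 22 GB left
tape 3: place 35 GB, 9 GB left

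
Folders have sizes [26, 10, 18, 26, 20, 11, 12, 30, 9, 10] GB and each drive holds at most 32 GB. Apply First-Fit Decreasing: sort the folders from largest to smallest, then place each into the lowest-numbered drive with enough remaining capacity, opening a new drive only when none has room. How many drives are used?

Sorted descending: 30, 26, 26, 20, 18, 12, 11, 10, 10, 9.
30 GB → drive 1 (remaining 2 GB)
26 GB → drive 2 (remaining 6 GB)
26 GB → drive 3 (remaining 6 GB)
20 GB → drive 4 (remaining 12 GB)
18 GB → drive 5 (remaining 14 GB)
12 GB → drive 4 (remaining 0 GB)
11 GB → drive 5 (remaining 3 GB)
10 GB → drive 6 (remaining 22 GB)
10 GB → drive 6 (remaining 12 GB)
9 GB → drive 6 (remaining 3 GB)
Final drives: [30] [26] [26] [20,12] [18,11] [10,10,9].

6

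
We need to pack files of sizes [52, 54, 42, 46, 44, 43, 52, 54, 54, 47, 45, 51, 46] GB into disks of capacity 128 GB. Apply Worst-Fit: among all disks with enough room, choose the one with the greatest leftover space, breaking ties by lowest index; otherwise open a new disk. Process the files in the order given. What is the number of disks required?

7

disk 1: place 52 GB, 76 GB left
disk 1: place 54 GB, 22 GB left
disk 2: place 42 GB, 86 GB left
disk 2: place 46 GB, 40 GB left
disk 3: place 44 GB, 84 GB left
disk 3: place 43 GB, 41 GB left
disk 4: place 52 GB, 76 GB left
disk 4: place 54 GB, 22 GB left
disk 5: place 54 GB, 74 GB left
disk 5: place 47 GB, 27 GB left
disk 6: place 45 GB, 83 GB left
disk 6: place 51 GB, 32 GB left
disk 7: place 46 GB, 82 GB left
Final disks: [52,54] [42,46] [44,43] [52,54] [54,47] [45,51] [46].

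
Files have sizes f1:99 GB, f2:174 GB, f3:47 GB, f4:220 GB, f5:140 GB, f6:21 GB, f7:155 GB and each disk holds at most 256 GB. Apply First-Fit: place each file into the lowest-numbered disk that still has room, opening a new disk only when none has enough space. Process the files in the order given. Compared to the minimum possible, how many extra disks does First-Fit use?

1

First-Fit: [99,47,21] [174] [220] [140] [155] → 5 disks.
Total size 856 GB; any packing needs at least ⌈856/256⌉ = 4 disks.
An optimal packing achieves that bound: [220,21] [174,47] [155,99] [140] → 4 disks.
Excess: 5 − 4 = 1.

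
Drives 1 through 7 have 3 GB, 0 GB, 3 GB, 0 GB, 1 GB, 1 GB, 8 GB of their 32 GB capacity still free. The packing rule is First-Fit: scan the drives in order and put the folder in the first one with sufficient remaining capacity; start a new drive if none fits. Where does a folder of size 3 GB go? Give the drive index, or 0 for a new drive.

Drives with room: drive 1 (3 GB), drive 3 (3 GB), drive 7 (8 GB).
The first with room is drive 1.

1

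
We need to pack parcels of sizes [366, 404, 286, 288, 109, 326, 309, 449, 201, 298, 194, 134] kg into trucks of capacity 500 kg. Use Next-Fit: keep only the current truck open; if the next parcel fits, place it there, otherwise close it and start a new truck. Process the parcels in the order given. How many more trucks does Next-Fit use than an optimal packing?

Next-Fit: [366] [404] [286] [288,109] [326] [309] [449] [201,298] [194,134] → 9 trucks.
8 parcels exceed 250 kg (half the capacity), and no two of those can share a truck, so at least 8 trucks are needed.
An optimal packing achieves that bound: [449] [404] [366,134] [326,109] [309] [298,201] [288,194] [286] → 8 trucks.
Excess: 9 − 8 = 1.

1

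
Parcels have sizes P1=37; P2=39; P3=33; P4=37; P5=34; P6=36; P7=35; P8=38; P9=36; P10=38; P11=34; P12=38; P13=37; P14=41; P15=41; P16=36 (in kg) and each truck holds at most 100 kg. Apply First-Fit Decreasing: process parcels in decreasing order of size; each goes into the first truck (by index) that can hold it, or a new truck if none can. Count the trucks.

Sorted descending: 41, 41, 39, 38, 38, 38, 37, 37, 37, 36, 36, 36, 35, 34, 34, 33.
Put 41 kg in truck 1; 59 kg remain.
Put 41 kg in truck 1; 18 kg remain.
Put 39 kg in truck 2; 61 kg remain.
Put 38 kg in truck 2; 23 kg remain.
Put 38 kg in truck 3; 62 kg remain.
Put 38 kg in truck 3; 24 kg remain.
Put 37 kg in truck 4; 63 kg remain.
Put 37 kg in truck 4; 26 kg remain.
Put 37 kg in truck 5; 63 kg remain.
Put 36 kg in truck 5; 27 kg remain.
Put 36 kg in truck 6; 64 kg remain.
Put 36 kg in truck 6; 28 kg remain.
Put 35 kg in truck 7; 65 kg remain.
Put 34 kg in truck 7; 31 kg remain.
Put 34 kg in truck 8; 66 kg remain.
Put 33 kg in truck 8; 33 kg remain.

8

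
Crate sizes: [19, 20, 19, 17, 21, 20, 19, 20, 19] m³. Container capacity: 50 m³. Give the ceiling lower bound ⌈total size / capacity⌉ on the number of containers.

Total size = 19 + 20 + 19 + 17 + 21 + 20 + 19 + 20 + 19 = 174 m³.
⌈174 / 50⌉ = 4.

4 containers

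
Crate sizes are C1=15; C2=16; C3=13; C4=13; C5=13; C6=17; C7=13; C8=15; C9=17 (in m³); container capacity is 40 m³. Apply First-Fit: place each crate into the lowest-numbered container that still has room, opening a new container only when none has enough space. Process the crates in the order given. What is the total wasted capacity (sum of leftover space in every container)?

Put C1 (15 m³) in container 1; 25 m³ remain.
Put C2 (16 m³) in container 1; 9 m³ remain.
Put C3 (13 m³) in container 2; 27 m³ remain.
Put C4 (13 m³) in container 2; 14 m³ remain.
Put C5 (13 m³) in container 2; 1 m³ remain.
Put C6 (17 m³) in container 3; 23 m³ remain.
Put C7 (13 m³) in container 3; 10 m³ remain.
Put C8 (15 m³) in container 4; 25 m³ remain.
Put C9 (17 m³) in container 4; 8 m³ remain.
4 containers × 40 m³ = 160 m³; used 132 m³; unused 28 m³.

28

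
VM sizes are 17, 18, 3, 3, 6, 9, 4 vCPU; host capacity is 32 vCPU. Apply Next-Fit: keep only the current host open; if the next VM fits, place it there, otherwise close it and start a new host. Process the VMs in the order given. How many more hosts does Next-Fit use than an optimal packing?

Next-Fit: [17] [18,3,3,6] [9,4] → 3 hosts.
Total size 60 vCPU; any packing needs at least ⌈60/32⌉ = 2 hosts.
An optimal packing achieves that bound: [18,9,4] [17,6,3,3] → 2 hosts.
Excess: 3 − 2 = 1.

1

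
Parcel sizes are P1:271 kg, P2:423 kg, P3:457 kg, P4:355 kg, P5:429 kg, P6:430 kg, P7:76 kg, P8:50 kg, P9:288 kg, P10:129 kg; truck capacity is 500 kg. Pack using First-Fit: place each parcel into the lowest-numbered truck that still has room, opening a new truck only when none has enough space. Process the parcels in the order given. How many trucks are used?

7

Put P1 (271 kg) in truck 1; 229 kg remain.
Put P2 (423 kg) in truck 2; 77 kg remain.
Put P3 (457 kg) in truck 3; 43 kg remain.
Put P4 (355 kg) in truck 4; 145 kg remain.
Put P5 (429 kg) in truck 5; 71 kg remain.
Put P6 (430 kg) in truck 6; 70 kg remain.
Put P7 (76 kg) in truck 1; 153 kg remain.
Put P8 (50 kg) in truck 1; 103 kg remain.
Put P9 (288 kg) in truck 7; 212 kg remain.
Put P10 (129 kg) in truck 4; 16 kg remain.
Final trucks: [271,76,50] [423] [457] [355,129] [429] [430] [288].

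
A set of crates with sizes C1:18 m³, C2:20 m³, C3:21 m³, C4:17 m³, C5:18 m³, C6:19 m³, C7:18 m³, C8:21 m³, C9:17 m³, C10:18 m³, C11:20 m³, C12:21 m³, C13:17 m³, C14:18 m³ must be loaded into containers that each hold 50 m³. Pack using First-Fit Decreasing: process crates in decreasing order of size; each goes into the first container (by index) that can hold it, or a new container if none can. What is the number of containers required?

7 containers

Sorted descending: 21, 21, 21, 20, 20, 19, 18, 18, 18, 18, 18, 17, 17, 17.
Put 21 m³ in container 1; 29 m³ remain.
Put 21 m³ in container 1; 8 m³ remain.
Put 21 m³ in container 2; 29 m³ remain.
Put 20 m³ in container 2; 9 m³ remain.
Put 20 m³ in container 3; 30 m³ remain.
Put 19 m³ in container 3; 11 m³ remain.
Put 18 m³ in container 4; 32 m³ remain.
Put 18 m³ in container 4; 14 m³ remain.
Put 18 m³ in container 5; 32 m³ remain.
Put 18 m³ in container 5; 14 m³ remain.
Put 18 m³ in container 6; 32 m³ remain.
Put 17 m³ in container 6; 15 m³ remain.
Put 17 m³ in container 7; 33 m³ remain.
Put 17 m³ in container 7; 16 m³ remain.
Final containers: [21,21] [21,20] [20,19] [18,18] [18,18] [18,17] [17,17].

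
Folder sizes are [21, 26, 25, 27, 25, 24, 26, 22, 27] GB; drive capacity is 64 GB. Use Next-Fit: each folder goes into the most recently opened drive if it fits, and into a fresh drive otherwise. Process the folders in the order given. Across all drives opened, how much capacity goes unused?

Put 21 GB in drive 1; 43 GB remain.
Put 26 GB in drive 1; 17 GB remain.
Put 25 GB in drive 2; 39 GB remain.
Put 27 GB in drive 2; 12 GB remain.
Put 25 GB in drive 3; 39 GB remain.
Put 24 GB in drive 3; 15 GB remain.
Put 26 GB in drive 4; 38 GB remain.
Put 22 GB in drive 4; 16 GB remain.
Put 27 GB in drive 5; 37 GB remain.
5 drives × 64 GB = 320 GB; used 223 GB; unused 97 GB.

97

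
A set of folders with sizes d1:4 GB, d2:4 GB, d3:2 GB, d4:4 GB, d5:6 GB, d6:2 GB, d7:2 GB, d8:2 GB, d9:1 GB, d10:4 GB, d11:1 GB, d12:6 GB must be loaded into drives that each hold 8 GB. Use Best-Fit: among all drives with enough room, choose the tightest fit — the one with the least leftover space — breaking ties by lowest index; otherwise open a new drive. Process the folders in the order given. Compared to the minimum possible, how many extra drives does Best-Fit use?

0

Best-Fit: [4,4] [2,4,2] [6,2] [2,1,4,1] [6] → 5 drives.
Total size 38 GB; any packing needs at least ⌈38/8⌉ = 5 drives.
So 5 is already optimal.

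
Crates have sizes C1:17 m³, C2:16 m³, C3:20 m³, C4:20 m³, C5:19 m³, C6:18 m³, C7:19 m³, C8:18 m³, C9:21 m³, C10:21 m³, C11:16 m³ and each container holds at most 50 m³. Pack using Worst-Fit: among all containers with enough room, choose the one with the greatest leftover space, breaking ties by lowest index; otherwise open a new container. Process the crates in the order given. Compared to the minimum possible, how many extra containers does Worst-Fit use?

Worst-Fit: [17,16,16] [20,20] [19,18] [19,18] [21,21] → 5 containers.
Total size 205 m³; any packing needs at least ⌈205/50⌉ = 5 containers.
So 5 is already optimal.

0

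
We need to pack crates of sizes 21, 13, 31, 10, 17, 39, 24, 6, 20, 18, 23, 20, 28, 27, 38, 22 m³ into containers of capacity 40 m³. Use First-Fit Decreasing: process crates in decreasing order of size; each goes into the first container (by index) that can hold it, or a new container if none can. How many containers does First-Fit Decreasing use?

10

Sorted descending: 39, 38, 31, 28, 27, 24, 23, 22, 21, 20, 20, 18, 17, 13, 10, 6.
39 m³ → container 1 (remaining 1 m³)
38 m³ → container 2 (remaining 2 m³)
31 m³ → container 3 (remaining 9 m³)
28 m³ → container 4 (remaining 12 m³)
27 m³ → container 5 (remaining 13 m³)
24 m³ → container 6 (remaining 16 m³)
23 m³ → container 7 (remaining 17 m³)
22 m³ → container 8 (remaining 18 m³)
21 m³ → container 9 (remaining 19 m³)
20 m³ → container 10 (remaining 20 m³)
20 m³ → container 10 (remaining 0 m³)
18 m³ → container 8 (remaining 0 m³)
17 m³ → container 7 (remaining 0 m³)
13 m³ → container 5 (remaining 0 m³)
10 m³ → container 4 (remaining 2 m³)
6 m³ → container 3 (remaining 3 m³)
Final containers: [39] [38] [31,6] [28,10] [27,13] [24] [23,17] [22,18] [21] [20,20].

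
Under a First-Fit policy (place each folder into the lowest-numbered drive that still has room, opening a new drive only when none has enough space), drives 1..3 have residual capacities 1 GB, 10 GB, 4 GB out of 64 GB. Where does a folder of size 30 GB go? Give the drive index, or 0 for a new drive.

0

No drive has ≥ 30 GB free, so a new drive is opened.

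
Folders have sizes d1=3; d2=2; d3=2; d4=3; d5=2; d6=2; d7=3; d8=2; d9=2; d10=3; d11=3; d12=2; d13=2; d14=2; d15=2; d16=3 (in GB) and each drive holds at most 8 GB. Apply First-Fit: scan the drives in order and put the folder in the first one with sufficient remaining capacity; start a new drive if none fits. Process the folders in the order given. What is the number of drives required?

Put d1 (3 GB) in drive 1; 5 GB remain.
Put d2 (2 GB) in drive 1; 3 GB remain.
Put d3 (2 GB) in drive 1; 1 GB remain.
Put d4 (3 GB) in drive 2; 5 GB remain.
Put d5 (2 GB) in drive 2; 3 GB remain.
Put d6 (2 GB) in drive 2; 1 GB remain.
Put d7 (3 GB) in drive 3; 5 GB remain.
Put d8 (2 GB) in drive 3; 3 GB remain.
Put d9 (2 GB) in drive 3; 1 GB remain.
Put d10 (3 GB) in drive 4; 5 GB remain.
Put d11 (3 GB) in drive 4; 2 GB remain.
Put d12 (2 GB) in drive 4; 0 GB remain.
Put d13 (2 GB) in drive 5; 6 GB remain.
Put d14 (2 GB) in drive 5; 4 GB remain.
Put d15 (2 GB) in drive 5; 2 GB remain.
Put d16 (3 GB) in drive 6; 5 GB remain.

6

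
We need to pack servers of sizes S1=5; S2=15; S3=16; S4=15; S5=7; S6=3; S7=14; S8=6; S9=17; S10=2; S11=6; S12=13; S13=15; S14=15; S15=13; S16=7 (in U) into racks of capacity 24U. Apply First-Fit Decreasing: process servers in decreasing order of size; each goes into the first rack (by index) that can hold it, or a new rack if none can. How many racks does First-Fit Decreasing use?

9

Sorted descending: 17, 16, 15, 15, 15, 15, 14, 13, 13, 7, 7, 6, 6, 5, 3, 2.
Put 17U in rack 1; 7U remain.
Put 16U in rack 2; 8U remain.
Put 15U in rack 3; 9U remain.
Put 15U in rack 4; 9U remain.
Put 15U in rack 5; 9U remain.
Put 15U in rack 6; 9U remain.
Put 14U in rack 7; 10U remain.
Put 13U in rack 8; 11U remain.
Put 13U in rack 9; 11U remain.
Put 7U in rack 1; 0U remain.
Put 7U in rack 2; 1U remain.
Put 6U in rack 3; 3U remain.
Put 6U in rack 4; 3U remain.
Put 5U in rack 5; 4U remain.
Put 3U in rack 3; 0U remain.
Put 2U in rack 4; 1U remain.
Final racks: [17,7] [16,7] [15,6,3] [15,6,2] [15,5] [15] [14] [13] [13].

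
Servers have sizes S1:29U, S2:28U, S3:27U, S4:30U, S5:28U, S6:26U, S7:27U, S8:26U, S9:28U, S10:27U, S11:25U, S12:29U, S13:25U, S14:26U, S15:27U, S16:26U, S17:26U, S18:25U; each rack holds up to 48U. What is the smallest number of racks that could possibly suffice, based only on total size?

11

Total size = 29 + 28 + 27 + 30 + 28 + 26 + 27 + 26 + 28 + 27 + 25 + 29 + 25 + 26 + 27 + 26 + 26 + 25 = 485U.
⌈485 / 48⌉ = 11.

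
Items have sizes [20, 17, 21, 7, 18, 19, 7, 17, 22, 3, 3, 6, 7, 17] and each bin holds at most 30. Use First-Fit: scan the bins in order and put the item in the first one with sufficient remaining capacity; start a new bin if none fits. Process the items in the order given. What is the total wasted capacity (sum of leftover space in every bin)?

20 → bin 1 (remaining 10)
17 → bin 2 (remaining 13)
21 → bin 3 (remaining 9)
7 → bin 1 (remaining 3)
18 → bin 4 (remaining 12)
19 → bin 5 (remaining 11)
7 → bin 2 (remaining 6)
17 → bin 6 (remaining 13)
22 → bin 7 (remaining 8)
3 → bin 1 (remaining 0)
3 → bin 2 (remaining 3)
6 → bin 3 (remaining 3)
7 → bin 4 (remaining 5)
17 → bin 8 (remaining 13)
8 bins × 30 = 240; used 184; unused 56.

56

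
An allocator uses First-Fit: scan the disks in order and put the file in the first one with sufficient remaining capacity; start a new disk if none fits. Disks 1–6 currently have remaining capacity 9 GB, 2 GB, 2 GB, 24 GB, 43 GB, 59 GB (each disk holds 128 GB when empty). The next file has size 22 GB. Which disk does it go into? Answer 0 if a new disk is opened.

4

Disks with room: disk 4 (24 GB), disk 5 (43 GB), disk 6 (59 GB).
The first with room is disk 4.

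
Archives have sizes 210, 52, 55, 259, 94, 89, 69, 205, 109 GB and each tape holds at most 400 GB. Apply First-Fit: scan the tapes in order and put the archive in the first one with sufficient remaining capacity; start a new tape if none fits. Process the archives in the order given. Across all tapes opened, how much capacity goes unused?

458

210 GB → tape 1 (remaining 190 GB)
52 GB → tape 1 (remaining 138 GB)
55 GB → tape 1 (remaining 83 GB)
259 GB → tape 2 (remaining 141 GB)
94 GB → tape 2 (remaining 47 GB)
89 GB → tape 3 (remaining 311 GB)
69 GB → tape 1 (remaining 14 GB)
205 GB → tape 3 (remaining 106 GB)
109 GB → tape 4 (remaining 291 GB)
4 tapes × 400 GB = 1600 GB; used 1142 GB; unused 458 GB.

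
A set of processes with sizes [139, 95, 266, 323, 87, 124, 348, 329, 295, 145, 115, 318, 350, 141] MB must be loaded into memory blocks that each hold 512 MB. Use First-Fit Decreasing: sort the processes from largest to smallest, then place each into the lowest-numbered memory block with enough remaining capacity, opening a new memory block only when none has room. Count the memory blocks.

7 memory blocks

Sorted descending: 350, 348, 329, 323, 318, 295, 266, 145, 141, 139, 124, 115, 95, 87.
Put 350 MB in memory block 1; 162 MB remain.
Put 348 MB in memory block 2; 164 MB remain.
Put 329 MB in memory block 3; 183 MB remain.
Put 323 MB in memory block 4; 189 MB remain.
Put 318 MB in memory block 5; 194 MB remain.
Put 295 MB in memory block 6; 217 MB remain.
Put 266 MB in memory block 7; 246 MB remain.
Put 145 MB in memory block 1; 17 MB remain.
Put 141 MB in memory block 2; 23 MB remain.
Put 139 MB in memory block 3; 44 MB remain.
Put 124 MB in memory block 4; 65 MB remain.
Put 115 MB in memory block 5; 79 MB remain.
Put 95 MB in memory block 6; 122 MB remain.
Put 87 MB in memory block 6; 35 MB remain.
Final memory blocks: [350,145] [348,141] [329,139] [323,124] [318,115] [295,95,87] [266].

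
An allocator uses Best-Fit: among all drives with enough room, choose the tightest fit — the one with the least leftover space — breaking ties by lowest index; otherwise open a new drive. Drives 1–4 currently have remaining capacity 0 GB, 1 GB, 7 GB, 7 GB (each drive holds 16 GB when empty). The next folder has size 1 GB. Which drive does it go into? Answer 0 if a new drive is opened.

2

Drives with room: drive 2 (1 GB), drive 3 (7 GB), drive 4 (7 GB).
Tightest fit is drive 2 with 1 GB free.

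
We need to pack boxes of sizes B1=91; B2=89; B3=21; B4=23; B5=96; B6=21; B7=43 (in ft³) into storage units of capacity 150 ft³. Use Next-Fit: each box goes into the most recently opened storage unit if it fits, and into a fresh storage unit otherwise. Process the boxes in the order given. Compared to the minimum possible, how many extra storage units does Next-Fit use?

Next-Fit: [91] [89,21,23] [96,21] [43] → 4 storage units.
Total size 384 ft³; any packing needs at least ⌈384/150⌉ = 3 storage units.
An optimal packing achieves that bound: [96,43] [91,23,21] [89,21] → 3 storage units.
Excess: 4 − 3 = 1.

1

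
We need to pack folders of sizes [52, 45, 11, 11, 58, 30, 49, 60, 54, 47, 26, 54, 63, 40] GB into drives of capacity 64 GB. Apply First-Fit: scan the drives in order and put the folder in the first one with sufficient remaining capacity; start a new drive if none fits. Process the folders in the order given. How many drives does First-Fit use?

11 drives

Put 52 GB in drive 1; 12 GB remain.
Put 45 GB in drive 2; 19 GB remain.
Put 11 GB in drive 1; 1 GB remain.
Put 11 GB in drive 2; 8 GB remain.
Put 58 GB in drive 3; 6 GB remain.
Put 30 GB in drive 4; 34 GB remain.
Put 49 GB in drive 5; 15 GB remain.
Put 60 GB in drive 6; 4 GB remain.
Put 54 GB in drive 7; 10 GB remain.
Put 47 GB in drive 8; 17 GB remain.
Put 26 GB in drive 4; 8 GB remain.
Put 54 GB in drive 9; 10 GB remain.
Put 63 GB in drive 10; 1 GB remain.
Put 40 GB in drive 11; 24 GB remain.
Final drives: [52,11] [45,11] [58] [30,26] [49] [60] [54] [47] [54] [63] [40].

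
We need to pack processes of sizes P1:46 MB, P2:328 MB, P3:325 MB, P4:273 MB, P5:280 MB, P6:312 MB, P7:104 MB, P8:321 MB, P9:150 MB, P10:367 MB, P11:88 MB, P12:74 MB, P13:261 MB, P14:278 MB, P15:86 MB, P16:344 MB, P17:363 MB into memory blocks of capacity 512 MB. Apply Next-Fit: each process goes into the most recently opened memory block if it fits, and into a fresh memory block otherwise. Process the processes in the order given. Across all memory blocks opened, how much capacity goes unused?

P1 (46 MB) → memory block 1 (remaining 466 MB)
P2 (328 MB) → memory block 1 (remaining 138 MB)
P3 (325 MB) → memory block 2 (remaining 187 MB)
P4 (273 MB) → memory block 3 (remaining 239 MB)
P5 (280 MB) → memory block 4 (remaining 232 MB)
P6 (312 MB) → memory block 5 (remaining 200 MB)
P7 (104 MB) → memory block 5 (remaining 96 MB)
P8 (321 MB) → memory block 6 (remaining 191 MB)
P9 (150 MB) → memory block 6 (remaining 41 MB)
P10 (367 MB) → memory block 7 (remaining 145 MB)
P11 (88 MB) → memory block 7 (remaining 57 MB)
P12 (74 MB) → memory block 8 (remaining 438 MB)
P13 (261 MB) → memory block 8 (remaining 177 MB)
P14 (278 MB) → memory block 9 (remaining 234 MB)
P15 (86 MB) → memory block 9 (remaining 148 MB)
P16 (344 MB) → memory block 10 (remaining 168 MB)
P17 (363 MB) → memory block 11 (remaining 149 MB)
11 memory blocks × 512 MB = 5632 MB; used 4000 MB; unused 1632 MB.

1632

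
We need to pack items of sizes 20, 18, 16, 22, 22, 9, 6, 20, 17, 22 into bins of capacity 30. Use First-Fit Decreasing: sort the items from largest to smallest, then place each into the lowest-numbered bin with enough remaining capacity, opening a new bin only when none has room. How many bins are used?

8

Sorted descending: 22, 22, 22, 20, 20, 18, 17, 16, 9, 6.
22 → bin 1 (remaining 8)
22 → bin 2 (remaining 8)
22 → bin 3 (remaining 8)
20 → bin 4 (remaining 10)
20 → bin 5 (remaining 10)
18 → bin 6 (remaining 12)
17 → bin 7 (remaining 13)
16 → bin 8 (remaining 14)
9 → bin 4 (remaining 1)
6 → bin 1 (remaining 2)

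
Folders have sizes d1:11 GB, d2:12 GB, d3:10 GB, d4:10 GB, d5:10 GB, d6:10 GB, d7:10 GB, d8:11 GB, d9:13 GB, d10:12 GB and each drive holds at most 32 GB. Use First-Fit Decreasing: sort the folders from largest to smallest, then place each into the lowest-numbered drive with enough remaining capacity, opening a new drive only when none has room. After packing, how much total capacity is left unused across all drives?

19

Sorted descending: 13, 12, 12, 11, 11, 10, 10, 10, 10, 10.
drive 1: place 13 GB, 19 GB left
drive 1: place 12 GB, 7 GB left
drive 2: place 12 GB, 20 GB left
drive 2: place 11 GB, 9 GB left
drive 3: place 11 GB, 21 GB left
drive 3: place 10 GB, 11 GB left
drive 3: place 10 GB, 1 GB left
drive 4: place 10 GB, 22 GB left
drive 4: place 10 GB, 12 GB left
drive 4: place 10 GB, 2 GB left
4 drives × 32 GB = 128 GB; used 109 GB; unused 19 GB.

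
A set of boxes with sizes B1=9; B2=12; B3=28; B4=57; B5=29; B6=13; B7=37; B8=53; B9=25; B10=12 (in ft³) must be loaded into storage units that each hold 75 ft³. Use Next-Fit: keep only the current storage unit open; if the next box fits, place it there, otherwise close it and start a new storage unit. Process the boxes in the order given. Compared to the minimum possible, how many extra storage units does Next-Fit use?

Next-Fit: [9,12,28] [57] [29,13] [37] [53] [25,12] → 6 storage units.
Total size 275 ft³; any packing needs at least ⌈275/75⌉ = 4 storage units.
An optimal packing achieves that bound: [57,13] [53,12,9] [37,29] [28,25,12] → 4 storage units.
Excess: 6 − 4 = 2.

2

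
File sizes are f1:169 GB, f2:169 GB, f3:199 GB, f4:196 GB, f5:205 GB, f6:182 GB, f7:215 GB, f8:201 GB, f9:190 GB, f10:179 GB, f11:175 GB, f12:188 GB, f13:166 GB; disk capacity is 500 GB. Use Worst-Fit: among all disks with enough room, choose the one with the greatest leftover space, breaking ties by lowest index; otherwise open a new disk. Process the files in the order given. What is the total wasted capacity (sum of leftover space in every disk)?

f1 (169 GB) → disk 1 (remaining 331 GB)
f2 (169 GB) → disk 1 (remaining 162 GB)
f3 (199 GB) → disk 2 (remaining 301 GB)
f4 (196 GB) → disk 2 (remaining 105 GB)
f5 (205 GB) → disk 3 (remaining 295 GB)
f6 (182 GB) → disk 3 (remaining 113 GB)
f7 (215 GB) → disk 4 (remaining 285 GB)
f8 (201 GB) → disk 4 (remaining 84 GB)
f9 (190 GB) → disk 5 (remaining 310 GB)
f10 (179 GB) → disk 5 (remaining 131 GB)
f11 (175 GB) → disk 6 (remaining 325 GB)
f12 (188 GB) → disk 6 (remaining 137 GB)
f13 (166 GB) → disk 7 (remaining 334 GB)
7 disks × 500 GB = 3500 GB; used 2434 GB; unused 1066 GB.

1066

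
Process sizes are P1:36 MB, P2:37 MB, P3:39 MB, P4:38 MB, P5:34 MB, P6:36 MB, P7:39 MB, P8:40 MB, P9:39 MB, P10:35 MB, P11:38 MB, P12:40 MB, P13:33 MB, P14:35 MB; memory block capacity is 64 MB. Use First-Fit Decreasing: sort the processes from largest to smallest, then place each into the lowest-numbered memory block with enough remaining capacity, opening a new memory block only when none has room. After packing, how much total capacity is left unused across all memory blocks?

Sorted descending: 40, 40, 39, 39, 39, 38, 38, 37, 36, 36, 35, 35, 34, 33.
40 MB → memory block 1 (remaining 24 MB)
40 MB → memory block 2 (remaining 24 MB)
39 MB → memory block 3 (remaining 25 MB)
39 MB → memory block 4 (remaining 25 MB)
39 MB → memory block 5 (remaining 25 MB)
38 MB → memory block 6 (remaining 26 MB)
38 MB → memory block 7 (remaining 26 MB)
37 MB → memory block 8 (remaining 27 MB)
36 MB → memory block 9 (remaining 28 MB)
36 MB → memory block 10 (remaining 28 MB)
35 MB → memory block 11 (remaining 29 MB)
35 MB → memory block 12 (remaining 29 MB)
34 MB → memory block 13 (remaining 30 MB)
33 MB → memory block 14 (remaining 31 MB)
14 memory blocks × 64 MB = 896 MB; used 519 MB; unused 377 MB.

377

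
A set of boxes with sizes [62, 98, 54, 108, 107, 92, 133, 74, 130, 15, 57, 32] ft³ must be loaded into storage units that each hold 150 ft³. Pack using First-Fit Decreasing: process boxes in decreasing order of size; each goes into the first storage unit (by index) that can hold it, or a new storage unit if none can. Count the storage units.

8

Sorted descending: 133, 130, 108, 107, 98, 92, 74, 62, 57, 54, 32, 15.
storage unit 1: place 133 ft³, 17 ft³ left
storage unit 2: place 130 ft³, 20 ft³ left
storage unit 3: place 108 ft³, 42 ft³ left
storage unit 4: place 107 ft³, 43 ft³ left
storage unit 5: place 98 ft³, 52 ft³ left
storage unit 6: place 92 ft³, 58 ft³ left
storage unit 7: place 74 ft³, 76 ft³ left
storage unit 7: place 62 ft³, 14 ft³ left
storage unit 6: place 57 ft³, 1 ft³ left
storage unit 8: place 54 ft³, 96 ft³ left
storage unit 3: place 32 ft³, 10 ft³ left
storage unit 1: place 15 ft³, 2 ft³ left
Final storage units: [133,15] [130] [108,32] [107] [98] [92,57] [74,62] [54].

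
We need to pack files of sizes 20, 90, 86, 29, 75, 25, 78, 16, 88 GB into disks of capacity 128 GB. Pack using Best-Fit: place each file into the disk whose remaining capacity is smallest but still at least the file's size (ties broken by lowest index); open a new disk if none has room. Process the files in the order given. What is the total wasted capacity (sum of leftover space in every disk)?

133

Put 20 GB in disk 1; 108 GB remain.
Put 90 GB in disk 1; 18 GB remain.
Put 86 GB in disk 2; 42 GB remain.
Put 29 GB in disk 2; 13 GB remain.
Put 75 GB in disk 3; 53 GB remain.
Put 25 GB in disk 3; 28 GB remain.
Put 78 GB in disk 4; 50 GB remain.
Put 16 GB in disk 1; 2 GB remain.
Put 88 GB in disk 5; 40 GB remain.
5 disks × 128 GB = 640 GB; used 507 GB; unused 133 GB.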